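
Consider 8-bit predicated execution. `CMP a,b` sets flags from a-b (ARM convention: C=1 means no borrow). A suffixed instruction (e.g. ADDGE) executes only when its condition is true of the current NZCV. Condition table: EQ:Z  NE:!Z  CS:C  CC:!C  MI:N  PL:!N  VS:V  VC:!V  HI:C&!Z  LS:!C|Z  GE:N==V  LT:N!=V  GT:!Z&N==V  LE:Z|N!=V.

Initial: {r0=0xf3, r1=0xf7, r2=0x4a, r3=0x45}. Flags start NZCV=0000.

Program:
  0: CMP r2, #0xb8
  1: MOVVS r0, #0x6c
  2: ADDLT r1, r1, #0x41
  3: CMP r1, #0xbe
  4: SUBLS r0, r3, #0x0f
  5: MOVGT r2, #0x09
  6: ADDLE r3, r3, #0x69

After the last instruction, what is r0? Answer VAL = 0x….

VAL = 0x6c

0: ✓ CMP  NZCV=1001
1: ✓ MOVVS  r0←0x6c
2: · ADDLT
3: ✓ CMP  NZCV=0010
4: · SUBLS
5: ✓ MOVGT  r2←0x09
6: · ADDLE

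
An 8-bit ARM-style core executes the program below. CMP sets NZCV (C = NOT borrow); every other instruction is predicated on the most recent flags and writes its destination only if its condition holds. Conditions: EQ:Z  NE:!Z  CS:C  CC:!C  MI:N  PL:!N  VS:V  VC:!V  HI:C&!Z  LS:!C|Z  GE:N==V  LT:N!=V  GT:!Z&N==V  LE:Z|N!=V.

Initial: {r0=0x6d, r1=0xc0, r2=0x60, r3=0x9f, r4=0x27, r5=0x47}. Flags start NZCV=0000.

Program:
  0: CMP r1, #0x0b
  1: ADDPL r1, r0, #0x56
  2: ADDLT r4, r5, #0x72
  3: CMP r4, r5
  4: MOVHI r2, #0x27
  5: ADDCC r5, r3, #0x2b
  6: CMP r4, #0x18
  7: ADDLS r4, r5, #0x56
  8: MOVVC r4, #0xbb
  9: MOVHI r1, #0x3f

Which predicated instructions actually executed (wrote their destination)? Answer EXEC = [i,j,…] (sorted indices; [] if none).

EXEC = [2,4,8,9]

0: ✓ CMP  NZCV=1010
1: · ADDPL
2: ✓ ADDLT  r4←0xb9
3: ✓ CMP  NZCV=0011
4: ✓ MOVHI  r2←0x27
5: · ADDCC
6: ✓ CMP  NZCV=1010
7: · ADDLS
8: ✓ MOVVC  r4←0xbb
9: ✓ MOVHI  r1←0x3f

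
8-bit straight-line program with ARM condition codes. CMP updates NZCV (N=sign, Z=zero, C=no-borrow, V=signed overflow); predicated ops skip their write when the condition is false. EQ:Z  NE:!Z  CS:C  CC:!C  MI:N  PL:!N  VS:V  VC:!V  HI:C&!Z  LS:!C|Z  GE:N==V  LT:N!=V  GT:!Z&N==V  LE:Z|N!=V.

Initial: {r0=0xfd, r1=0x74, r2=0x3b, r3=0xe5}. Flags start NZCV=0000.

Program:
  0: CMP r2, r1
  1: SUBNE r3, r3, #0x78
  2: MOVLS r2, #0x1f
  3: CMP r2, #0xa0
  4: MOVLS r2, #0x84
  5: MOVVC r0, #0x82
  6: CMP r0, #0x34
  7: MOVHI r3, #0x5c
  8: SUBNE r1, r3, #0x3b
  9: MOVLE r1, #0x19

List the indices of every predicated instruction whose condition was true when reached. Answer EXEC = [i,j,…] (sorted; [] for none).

0: ✓ CMP  NZCV=1000
1: ✓ SUBNE  r3←0x6d
2: ✓ MOVLS  r2←0x1f
3: ✓ CMP  NZCV=0000
4: ✓ MOVLS  r2←0x84
5: ✓ MOVVC  r0←0x82
6: ✓ CMP  NZCV=0011
7: ✓ MOVHI  r3←0x5c
8: ✓ SUBNE  r1←0x21
9: ✓ MOVLE  r1←0x19

EXEC = [1,2,4,5,7,8,9]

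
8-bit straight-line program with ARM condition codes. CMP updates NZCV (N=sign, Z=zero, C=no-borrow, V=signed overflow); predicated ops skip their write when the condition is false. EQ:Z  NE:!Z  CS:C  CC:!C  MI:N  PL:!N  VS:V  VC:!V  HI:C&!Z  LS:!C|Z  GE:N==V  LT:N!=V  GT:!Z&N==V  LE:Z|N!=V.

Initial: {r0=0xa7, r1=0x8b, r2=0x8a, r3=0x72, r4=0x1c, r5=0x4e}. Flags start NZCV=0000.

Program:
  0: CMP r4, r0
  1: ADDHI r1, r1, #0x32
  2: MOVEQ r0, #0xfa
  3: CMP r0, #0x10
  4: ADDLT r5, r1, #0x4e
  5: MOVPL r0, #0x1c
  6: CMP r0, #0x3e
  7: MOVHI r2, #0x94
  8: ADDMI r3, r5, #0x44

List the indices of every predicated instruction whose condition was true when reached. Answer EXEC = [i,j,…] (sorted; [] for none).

EXEC = [4,7]

0: ✓ CMP  NZCV=0000
1: · ADDHI
2: · MOVEQ
3: ✓ CMP  NZCV=1010
4: ✓ ADDLT  r5←0xd9
5: · MOVPL
6: ✓ CMP  NZCV=0011
7: ✓ MOVHI  r2←0x94
8: · ADDMI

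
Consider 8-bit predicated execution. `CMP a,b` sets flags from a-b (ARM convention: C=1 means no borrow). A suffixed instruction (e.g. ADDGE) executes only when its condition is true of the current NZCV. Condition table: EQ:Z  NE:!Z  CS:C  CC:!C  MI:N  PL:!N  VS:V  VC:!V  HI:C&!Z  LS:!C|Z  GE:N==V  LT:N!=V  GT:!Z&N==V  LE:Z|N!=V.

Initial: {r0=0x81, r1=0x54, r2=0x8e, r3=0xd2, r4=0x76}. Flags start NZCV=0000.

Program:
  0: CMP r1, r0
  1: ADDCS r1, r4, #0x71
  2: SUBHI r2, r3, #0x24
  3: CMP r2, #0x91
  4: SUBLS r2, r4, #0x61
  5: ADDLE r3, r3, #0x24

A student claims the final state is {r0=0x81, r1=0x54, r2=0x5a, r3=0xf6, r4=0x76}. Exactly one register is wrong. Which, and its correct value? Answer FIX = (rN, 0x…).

FIX = (r2, 0x15)

[0] flags=1001 → (cmp)
[1] flags=1001 CS?F → skip
[2] flags=1001 HI?F → skip
[3] flags=1000 → (cmp)
[4] flags=1000 LS?T → r2=0x15
[5] flags=1000 LE?T → r3=0xf6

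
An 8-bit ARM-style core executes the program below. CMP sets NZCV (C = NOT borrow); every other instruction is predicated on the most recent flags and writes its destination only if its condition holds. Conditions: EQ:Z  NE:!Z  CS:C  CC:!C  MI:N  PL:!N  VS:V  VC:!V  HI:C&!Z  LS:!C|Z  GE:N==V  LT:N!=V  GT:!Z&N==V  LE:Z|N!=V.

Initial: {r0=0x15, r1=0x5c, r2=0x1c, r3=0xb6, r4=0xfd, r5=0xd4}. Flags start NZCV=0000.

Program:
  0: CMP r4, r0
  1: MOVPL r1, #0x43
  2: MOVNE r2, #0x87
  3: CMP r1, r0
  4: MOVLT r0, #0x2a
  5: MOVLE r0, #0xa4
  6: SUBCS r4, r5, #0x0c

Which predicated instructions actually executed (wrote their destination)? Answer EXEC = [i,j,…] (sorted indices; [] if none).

EXEC = [2,6]

[0] flags=1010 → (cmp)
[1] flags=1010 PL?F → skip
[2] flags=1010 NE?T → r2=0x87
[3] flags=0010 → (cmp)
[4] flags=0010 LT?F → skip
[5] flags=0010 LE?F → skip
[6] flags=0010 CS?T → r4=0xc8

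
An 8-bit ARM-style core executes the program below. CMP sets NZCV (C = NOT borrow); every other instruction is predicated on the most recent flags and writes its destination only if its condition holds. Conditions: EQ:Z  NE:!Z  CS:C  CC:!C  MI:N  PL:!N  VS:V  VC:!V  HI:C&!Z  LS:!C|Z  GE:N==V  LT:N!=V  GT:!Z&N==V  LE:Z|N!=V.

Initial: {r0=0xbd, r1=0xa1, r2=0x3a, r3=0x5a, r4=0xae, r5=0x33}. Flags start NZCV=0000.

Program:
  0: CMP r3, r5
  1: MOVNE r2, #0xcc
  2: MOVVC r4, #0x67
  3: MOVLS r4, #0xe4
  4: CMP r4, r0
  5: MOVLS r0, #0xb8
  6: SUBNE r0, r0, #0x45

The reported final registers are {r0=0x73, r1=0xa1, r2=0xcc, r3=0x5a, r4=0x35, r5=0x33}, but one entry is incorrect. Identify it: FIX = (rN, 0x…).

FIX = (r4, 0x67)

0: ✓ CMP  NZCV=0010
1: ✓ MOVNE  r2←0xcc
2: ✓ MOVVC  r4←0x67
3: · MOVLS
4: ✓ CMP  NZCV=1001
5: ✓ MOVLS  r0←0xb8
6: ✓ SUBNE  r0←0x73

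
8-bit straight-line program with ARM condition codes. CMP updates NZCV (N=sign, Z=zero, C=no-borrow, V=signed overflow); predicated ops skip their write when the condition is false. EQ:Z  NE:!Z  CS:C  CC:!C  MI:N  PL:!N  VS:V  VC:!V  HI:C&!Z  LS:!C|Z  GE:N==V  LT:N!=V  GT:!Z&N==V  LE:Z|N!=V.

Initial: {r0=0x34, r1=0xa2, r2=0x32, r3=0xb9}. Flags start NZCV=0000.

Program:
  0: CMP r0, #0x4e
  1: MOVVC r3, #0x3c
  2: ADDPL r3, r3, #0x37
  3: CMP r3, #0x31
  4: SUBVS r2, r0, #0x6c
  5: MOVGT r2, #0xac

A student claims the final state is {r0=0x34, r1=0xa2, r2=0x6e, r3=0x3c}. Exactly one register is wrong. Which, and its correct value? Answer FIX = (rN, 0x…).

FIX = (r2, 0xac)

[0] flags=1000 → (cmp)
[1] flags=1000 VC?T → r3=0x3c
[2] flags=1000 PL?F → skip
[3] flags=0010 → (cmp)
[4] flags=0010 VS?F → skip
[5] flags=0010 GT?T → r2=0xac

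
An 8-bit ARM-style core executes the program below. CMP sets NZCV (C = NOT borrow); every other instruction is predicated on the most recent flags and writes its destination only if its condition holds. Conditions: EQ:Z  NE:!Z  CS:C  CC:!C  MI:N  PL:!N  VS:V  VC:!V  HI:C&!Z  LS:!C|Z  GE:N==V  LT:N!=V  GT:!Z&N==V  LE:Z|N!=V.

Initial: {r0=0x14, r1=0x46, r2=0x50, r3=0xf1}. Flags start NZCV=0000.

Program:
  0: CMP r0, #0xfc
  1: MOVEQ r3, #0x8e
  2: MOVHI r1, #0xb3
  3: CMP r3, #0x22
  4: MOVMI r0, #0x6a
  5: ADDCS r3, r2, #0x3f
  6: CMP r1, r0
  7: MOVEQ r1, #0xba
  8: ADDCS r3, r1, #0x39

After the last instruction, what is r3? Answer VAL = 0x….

[0] flags=0000 → (cmp)
[1] flags=0000 EQ?F → skip
[2] flags=0000 HI?F → skip
[3] flags=1010 → (cmp)
[4] flags=1010 MI?T → r0=0x6a
[5] flags=1010 CS?T → r3=0x8f
[6] flags=1000 → (cmp)
[7] flags=1000 EQ?F → skip
[8] flags=1000 CS?F → skip

VAL = 0x8f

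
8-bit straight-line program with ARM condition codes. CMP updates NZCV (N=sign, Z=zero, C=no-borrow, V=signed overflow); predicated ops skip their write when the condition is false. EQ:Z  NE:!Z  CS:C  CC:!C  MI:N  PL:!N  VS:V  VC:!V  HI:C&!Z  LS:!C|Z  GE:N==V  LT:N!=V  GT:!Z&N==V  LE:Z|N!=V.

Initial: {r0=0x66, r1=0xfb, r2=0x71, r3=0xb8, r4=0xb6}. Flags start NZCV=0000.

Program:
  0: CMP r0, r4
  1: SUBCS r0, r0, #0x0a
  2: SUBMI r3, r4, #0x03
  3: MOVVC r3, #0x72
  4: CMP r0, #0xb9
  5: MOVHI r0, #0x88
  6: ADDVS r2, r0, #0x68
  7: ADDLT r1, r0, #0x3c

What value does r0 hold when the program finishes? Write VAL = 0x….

[0] flags=1001 → (cmp)
[1] flags=1001 CS?F → skip
[2] flags=1001 MI?T → r3=0xb3
[3] flags=1001 VC?F → skip
[4] flags=1001 → (cmp)
[5] flags=1001 HI?F → skip
[6] flags=1001 VS?T → r2=0xce
[7] flags=1001 LT?F → skip

VAL = 0x66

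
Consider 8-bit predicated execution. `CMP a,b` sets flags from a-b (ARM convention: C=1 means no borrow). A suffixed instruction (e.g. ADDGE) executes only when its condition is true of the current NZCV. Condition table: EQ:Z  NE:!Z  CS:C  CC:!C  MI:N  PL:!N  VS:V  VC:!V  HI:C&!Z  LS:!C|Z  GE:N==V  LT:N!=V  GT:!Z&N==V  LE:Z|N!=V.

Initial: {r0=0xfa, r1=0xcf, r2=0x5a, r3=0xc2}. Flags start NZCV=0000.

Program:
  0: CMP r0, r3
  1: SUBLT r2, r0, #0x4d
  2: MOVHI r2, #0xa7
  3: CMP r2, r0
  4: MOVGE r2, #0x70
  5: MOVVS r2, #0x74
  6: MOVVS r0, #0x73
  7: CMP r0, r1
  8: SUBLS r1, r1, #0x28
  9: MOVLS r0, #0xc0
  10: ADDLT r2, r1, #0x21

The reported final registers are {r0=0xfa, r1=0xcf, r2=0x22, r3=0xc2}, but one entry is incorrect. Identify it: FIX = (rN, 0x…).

0: ✓ CMP  NZCV=0010
1: · SUBLT
2: ✓ MOVHI  r2←0xa7
3: ✓ CMP  NZCV=1000
4: · MOVGE
5: · MOVVS
6: · MOVVS
7: ✓ CMP  NZCV=0010
8: · SUBLS
9: · MOVLS
10: · ADDLT

FIX = (r2, 0xa7)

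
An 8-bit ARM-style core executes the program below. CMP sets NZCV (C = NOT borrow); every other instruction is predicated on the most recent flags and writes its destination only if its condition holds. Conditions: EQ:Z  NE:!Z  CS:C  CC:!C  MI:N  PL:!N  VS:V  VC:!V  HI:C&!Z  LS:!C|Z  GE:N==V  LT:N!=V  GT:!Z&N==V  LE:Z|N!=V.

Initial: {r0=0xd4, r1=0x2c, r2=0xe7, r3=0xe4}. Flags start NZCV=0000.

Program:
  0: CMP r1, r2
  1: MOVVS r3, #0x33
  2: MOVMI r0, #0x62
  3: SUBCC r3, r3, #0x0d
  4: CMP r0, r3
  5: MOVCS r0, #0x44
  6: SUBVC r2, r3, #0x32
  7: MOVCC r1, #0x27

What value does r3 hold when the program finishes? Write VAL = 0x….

VAL = 0xd7

[0] flags=0000 → (cmp)
[1] flags=0000 VS?F → skip
[2] flags=0000 MI?F → skip
[3] flags=0000 CC?T → r3=0xd7
[4] flags=1000 → (cmp)
[5] flags=1000 CS?F → skip
[6] flags=1000 VC?T → r2=0xa5
[7] flags=1000 CC?T → r1=0x27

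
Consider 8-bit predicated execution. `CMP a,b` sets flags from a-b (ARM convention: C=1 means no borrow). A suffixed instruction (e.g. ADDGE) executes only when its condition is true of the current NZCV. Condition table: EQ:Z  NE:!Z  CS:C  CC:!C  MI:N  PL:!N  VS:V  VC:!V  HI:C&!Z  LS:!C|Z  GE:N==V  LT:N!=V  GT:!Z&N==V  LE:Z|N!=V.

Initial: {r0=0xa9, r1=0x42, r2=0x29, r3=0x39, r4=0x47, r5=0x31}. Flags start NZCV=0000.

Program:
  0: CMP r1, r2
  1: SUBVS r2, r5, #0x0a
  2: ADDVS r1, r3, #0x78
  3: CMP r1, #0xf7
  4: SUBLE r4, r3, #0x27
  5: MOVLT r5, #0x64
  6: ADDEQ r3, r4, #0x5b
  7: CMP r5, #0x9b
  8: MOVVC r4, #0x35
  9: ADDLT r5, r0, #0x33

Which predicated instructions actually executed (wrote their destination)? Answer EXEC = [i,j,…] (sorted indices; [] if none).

EXEC = []

[0] flags=0010 → (cmp)
[1] flags=0010 VS?F → skip
[2] flags=0010 VS?F → skip
[3] flags=0000 → (cmp)
[4] flags=0000 LE?F → skip
[5] flags=0000 LT?F → skip
[6] flags=0000 EQ?F → skip
[7] flags=1001 → (cmp)
[8] flags=1001 VC?F → skip
[9] flags=1001 LT?F → skip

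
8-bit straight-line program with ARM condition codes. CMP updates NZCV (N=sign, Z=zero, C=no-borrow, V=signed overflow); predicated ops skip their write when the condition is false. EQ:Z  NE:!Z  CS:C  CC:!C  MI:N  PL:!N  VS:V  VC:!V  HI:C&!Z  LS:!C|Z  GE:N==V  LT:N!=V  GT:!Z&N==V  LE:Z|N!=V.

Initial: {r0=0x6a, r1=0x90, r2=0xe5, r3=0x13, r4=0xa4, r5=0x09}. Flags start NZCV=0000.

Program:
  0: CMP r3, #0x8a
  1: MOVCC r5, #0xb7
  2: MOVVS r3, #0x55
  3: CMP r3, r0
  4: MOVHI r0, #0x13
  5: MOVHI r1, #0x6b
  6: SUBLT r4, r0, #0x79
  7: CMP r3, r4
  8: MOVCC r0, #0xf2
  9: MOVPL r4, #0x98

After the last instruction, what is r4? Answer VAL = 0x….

VAL = 0x98

[0] flags=1001 → (cmp)
[1] flags=1001 CC?T → r5=0xb7
[2] flags=1001 VS?T → r3=0x55
[3] flags=1000 → (cmp)
[4] flags=1000 HI?F → skip
[5] flags=1000 HI?F → skip
[6] flags=1000 LT?T → r4=0xf1
[7] flags=0000 → (cmp)
[8] flags=0000 CC?T → r0=0xf2
[9] flags=0000 PL?T → r4=0x98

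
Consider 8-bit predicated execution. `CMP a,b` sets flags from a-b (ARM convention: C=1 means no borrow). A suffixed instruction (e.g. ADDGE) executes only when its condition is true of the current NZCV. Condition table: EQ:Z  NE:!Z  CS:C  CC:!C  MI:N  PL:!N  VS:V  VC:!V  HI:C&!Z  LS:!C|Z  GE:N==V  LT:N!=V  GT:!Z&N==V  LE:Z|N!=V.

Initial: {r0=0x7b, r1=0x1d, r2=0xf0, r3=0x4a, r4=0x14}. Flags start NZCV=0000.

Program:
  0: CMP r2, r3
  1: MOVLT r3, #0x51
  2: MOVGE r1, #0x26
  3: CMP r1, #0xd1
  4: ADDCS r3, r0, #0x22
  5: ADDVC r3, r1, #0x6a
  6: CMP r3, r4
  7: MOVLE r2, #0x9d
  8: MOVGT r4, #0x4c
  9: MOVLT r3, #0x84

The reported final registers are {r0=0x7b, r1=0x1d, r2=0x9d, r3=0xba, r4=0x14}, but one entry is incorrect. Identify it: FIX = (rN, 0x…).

FIX = (r3, 0x84)

[0] flags=1010 → (cmp)
[1] flags=1010 LT?T → r3=0x51
[2] flags=1010 GE?F → skip
[3] flags=0000 → (cmp)
[4] flags=0000 CS?F → skip
[5] flags=0000 VC?T → r3=0x87
[6] flags=0011 → (cmp)
[7] flags=0011 LE?T → r2=0x9d
[8] flags=0011 GT?F → skip
[9] flags=0011 LT?T → r3=0x84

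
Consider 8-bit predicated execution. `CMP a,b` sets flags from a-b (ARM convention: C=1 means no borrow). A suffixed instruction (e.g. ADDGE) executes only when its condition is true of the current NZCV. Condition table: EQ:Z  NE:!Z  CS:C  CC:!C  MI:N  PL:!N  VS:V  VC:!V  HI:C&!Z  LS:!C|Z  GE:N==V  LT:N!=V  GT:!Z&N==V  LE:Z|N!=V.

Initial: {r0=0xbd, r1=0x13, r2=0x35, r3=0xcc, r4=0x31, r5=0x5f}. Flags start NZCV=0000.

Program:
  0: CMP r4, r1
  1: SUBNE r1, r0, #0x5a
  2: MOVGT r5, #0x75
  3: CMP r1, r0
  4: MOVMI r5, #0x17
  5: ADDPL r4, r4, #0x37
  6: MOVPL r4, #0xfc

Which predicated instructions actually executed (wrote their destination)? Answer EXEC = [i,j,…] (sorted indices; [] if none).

EXEC = [1,2,4]

0: ✓ CMP  NZCV=0010
1: ✓ SUBNE  r1←0x63
2: ✓ MOVGT  r5←0x75
3: ✓ CMP  NZCV=1001
4: ✓ MOVMI  r5←0x17
5: · ADDPL
6: · MOVPL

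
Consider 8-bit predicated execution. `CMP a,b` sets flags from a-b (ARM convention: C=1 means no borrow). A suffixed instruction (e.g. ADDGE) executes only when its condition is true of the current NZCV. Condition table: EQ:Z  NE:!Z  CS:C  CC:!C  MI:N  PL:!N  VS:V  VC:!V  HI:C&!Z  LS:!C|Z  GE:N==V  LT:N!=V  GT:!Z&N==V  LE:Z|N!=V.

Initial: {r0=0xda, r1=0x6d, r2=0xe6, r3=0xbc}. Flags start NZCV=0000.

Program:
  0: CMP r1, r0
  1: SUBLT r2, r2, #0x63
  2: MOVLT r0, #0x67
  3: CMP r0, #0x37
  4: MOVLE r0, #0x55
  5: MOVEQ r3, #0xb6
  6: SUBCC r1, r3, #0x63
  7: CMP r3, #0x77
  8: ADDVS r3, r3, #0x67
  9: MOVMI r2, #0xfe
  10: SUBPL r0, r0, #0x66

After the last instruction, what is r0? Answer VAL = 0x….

VAL = 0xef

0: ✓ CMP  NZCV=1001
1: · SUBLT
2: · MOVLT
3: ✓ CMP  NZCV=1010
4: ✓ MOVLE  r0←0x55
5: · MOVEQ
6: · SUBCC
7: ✓ CMP  NZCV=0011
8: ✓ ADDVS  r3←0x23
9: · MOVMI
10: ✓ SUBPL  r0←0xef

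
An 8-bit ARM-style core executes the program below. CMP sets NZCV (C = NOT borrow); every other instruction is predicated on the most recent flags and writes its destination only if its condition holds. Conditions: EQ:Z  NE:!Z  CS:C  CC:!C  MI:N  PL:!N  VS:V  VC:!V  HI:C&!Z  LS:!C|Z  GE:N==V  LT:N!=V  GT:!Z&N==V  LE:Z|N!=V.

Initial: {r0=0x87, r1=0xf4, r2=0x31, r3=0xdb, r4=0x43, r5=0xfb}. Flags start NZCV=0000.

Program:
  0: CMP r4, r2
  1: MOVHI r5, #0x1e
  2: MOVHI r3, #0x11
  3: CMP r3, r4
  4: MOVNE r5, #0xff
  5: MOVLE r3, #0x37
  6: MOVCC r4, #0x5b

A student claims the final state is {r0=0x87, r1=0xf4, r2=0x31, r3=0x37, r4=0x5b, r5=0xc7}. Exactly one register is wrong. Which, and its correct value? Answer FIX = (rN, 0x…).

0: ✓ CMP  NZCV=0010
1: ✓ MOVHI  r5←0x1e
2: ✓ MOVHI  r3←0x11
3: ✓ CMP  NZCV=1000
4: ✓ MOVNE  r5←0xff
5: ✓ MOVLE  r3←0x37
6: ✓ MOVCC  r4←0x5b

FIX = (r5, 0xff)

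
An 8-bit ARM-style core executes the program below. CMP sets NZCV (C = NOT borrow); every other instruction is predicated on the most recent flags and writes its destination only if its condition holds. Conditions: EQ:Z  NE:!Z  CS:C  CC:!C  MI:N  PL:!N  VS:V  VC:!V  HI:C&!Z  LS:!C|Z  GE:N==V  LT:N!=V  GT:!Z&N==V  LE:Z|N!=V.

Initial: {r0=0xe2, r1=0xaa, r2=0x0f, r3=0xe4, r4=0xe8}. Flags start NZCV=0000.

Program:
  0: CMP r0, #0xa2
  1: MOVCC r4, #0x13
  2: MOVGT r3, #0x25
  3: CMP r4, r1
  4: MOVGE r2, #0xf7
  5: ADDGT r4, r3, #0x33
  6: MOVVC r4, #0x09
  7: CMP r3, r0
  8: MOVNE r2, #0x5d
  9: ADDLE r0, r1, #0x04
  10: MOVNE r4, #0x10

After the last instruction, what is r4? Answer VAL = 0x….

VAL = 0x10

[0] flags=0010 → (cmp)
[1] flags=0010 CC?F → skip
[2] flags=0010 GT?T → r3=0x25
[3] flags=0010 → (cmp)
[4] flags=0010 GE?T → r2=0xf7
[5] flags=0010 GT?T → r4=0x58
[6] flags=0010 VC?T → r4=0x09
[7] flags=0000 → (cmp)
[8] flags=0000 NE?T → r2=0x5d
[9] flags=0000 LE?F → skip
[10] flags=0000 NE?T → r4=0x10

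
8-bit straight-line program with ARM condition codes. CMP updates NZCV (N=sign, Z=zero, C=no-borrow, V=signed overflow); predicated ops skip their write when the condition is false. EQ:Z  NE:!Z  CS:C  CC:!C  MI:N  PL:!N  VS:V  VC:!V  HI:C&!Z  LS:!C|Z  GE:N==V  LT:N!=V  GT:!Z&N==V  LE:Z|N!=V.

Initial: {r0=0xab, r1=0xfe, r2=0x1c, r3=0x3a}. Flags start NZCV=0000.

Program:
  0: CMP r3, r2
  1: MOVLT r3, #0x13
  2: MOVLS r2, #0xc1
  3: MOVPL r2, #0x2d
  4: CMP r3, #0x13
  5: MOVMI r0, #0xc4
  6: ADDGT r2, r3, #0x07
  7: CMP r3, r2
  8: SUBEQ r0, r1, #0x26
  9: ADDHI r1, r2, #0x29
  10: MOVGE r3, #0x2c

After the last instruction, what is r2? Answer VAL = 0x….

[0] flags=0010 → (cmp)
[1] flags=0010 LT?F → skip
[2] flags=0010 LS?F → skip
[3] flags=0010 PL?T → r2=0x2d
[4] flags=0010 → (cmp)
[5] flags=0010 MI?F → skip
[6] flags=0010 GT?T → r2=0x41
[7] flags=1000 → (cmp)
[8] flags=1000 EQ?F → skip
[9] flags=1000 HI?F → skip
[10] flags=1000 GE?F → skip

VAL = 0x41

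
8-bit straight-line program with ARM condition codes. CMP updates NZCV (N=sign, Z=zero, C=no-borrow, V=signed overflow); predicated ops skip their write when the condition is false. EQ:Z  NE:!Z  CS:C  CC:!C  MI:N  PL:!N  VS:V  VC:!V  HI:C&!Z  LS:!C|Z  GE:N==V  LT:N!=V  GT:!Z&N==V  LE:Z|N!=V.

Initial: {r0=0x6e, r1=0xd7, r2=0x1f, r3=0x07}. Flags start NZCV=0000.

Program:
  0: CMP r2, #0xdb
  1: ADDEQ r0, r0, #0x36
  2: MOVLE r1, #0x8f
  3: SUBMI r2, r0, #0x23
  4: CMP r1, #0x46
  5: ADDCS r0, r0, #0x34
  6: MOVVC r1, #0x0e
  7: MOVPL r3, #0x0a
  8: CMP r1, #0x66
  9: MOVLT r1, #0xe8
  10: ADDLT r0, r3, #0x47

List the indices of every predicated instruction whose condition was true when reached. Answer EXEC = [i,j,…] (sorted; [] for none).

0: ✓ CMP  NZCV=0000
1: · ADDEQ
2: · MOVLE
3: · SUBMI
4: ✓ CMP  NZCV=1010
5: ✓ ADDCS  r0←0xa2
6: ✓ MOVVC  r1←0x0e
7: · MOVPL
8: ✓ CMP  NZCV=1000
9: ✓ MOVLT  r1←0xe8
10: ✓ ADDLT  r0←0x4e

EXEC = [5,6,9,10]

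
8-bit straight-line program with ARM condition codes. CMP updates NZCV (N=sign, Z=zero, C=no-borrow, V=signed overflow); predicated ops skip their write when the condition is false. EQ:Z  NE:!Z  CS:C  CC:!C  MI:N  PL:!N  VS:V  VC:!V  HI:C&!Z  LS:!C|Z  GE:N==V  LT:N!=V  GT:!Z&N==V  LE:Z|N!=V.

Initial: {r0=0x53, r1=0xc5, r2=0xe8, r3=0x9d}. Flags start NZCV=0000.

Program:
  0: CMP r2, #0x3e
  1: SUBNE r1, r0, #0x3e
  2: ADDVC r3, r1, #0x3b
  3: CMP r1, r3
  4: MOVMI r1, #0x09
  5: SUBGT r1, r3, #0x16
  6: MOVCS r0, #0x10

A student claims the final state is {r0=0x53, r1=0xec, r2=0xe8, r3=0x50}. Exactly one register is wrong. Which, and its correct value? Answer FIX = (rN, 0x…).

0: ✓ CMP  NZCV=1010
1: ✓ SUBNE  r1←0x15
2: ✓ ADDVC  r3←0x50
3: ✓ CMP  NZCV=1000
4: ✓ MOVMI  r1←0x09
5: · SUBGT
6: · MOVCS

FIX = (r1, 0x09)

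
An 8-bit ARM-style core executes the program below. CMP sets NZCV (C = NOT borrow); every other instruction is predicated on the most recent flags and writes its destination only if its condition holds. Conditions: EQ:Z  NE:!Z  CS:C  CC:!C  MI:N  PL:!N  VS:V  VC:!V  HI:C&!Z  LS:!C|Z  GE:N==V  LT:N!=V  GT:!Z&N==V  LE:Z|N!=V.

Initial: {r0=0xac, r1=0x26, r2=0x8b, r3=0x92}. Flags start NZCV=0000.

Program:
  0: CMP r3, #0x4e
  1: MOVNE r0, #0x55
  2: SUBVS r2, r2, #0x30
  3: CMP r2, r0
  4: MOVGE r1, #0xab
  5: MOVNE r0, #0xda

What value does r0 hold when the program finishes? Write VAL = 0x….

[0] flags=0011 → (cmp)
[1] flags=0011 NE?T → r0=0x55
[2] flags=0011 VS?T → r2=0x5b
[3] flags=0010 → (cmp)
[4] flags=0010 GE?T → r1=0xab
[5] flags=0010 NE?T → r0=0xda

VAL = 0xda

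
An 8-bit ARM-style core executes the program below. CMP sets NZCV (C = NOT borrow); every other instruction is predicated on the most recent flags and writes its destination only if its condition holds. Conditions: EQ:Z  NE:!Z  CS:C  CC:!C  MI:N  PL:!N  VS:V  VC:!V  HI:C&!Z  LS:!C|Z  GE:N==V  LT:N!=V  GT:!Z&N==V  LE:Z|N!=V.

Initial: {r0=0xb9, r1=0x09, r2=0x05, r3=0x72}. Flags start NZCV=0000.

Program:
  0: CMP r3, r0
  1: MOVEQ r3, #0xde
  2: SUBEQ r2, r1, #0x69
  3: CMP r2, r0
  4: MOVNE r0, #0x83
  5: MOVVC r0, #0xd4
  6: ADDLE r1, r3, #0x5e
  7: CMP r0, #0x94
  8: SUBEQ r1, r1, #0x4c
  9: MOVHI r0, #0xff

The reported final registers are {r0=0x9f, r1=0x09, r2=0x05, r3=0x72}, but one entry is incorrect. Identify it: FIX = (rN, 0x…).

FIX = (r0, 0xff)

[0] flags=1001 → (cmp)
[1] flags=1001 EQ?F → skip
[2] flags=1001 EQ?F → skip
[3] flags=0000 → (cmp)
[4] flags=0000 NE?T → r0=0x83
[5] flags=0000 VC?T → r0=0xd4
[6] flags=0000 LE?F → skip
[7] flags=0010 → (cmp)
[8] flags=0010 EQ?F → skip
[9] flags=0010 HI?T → r0=0xff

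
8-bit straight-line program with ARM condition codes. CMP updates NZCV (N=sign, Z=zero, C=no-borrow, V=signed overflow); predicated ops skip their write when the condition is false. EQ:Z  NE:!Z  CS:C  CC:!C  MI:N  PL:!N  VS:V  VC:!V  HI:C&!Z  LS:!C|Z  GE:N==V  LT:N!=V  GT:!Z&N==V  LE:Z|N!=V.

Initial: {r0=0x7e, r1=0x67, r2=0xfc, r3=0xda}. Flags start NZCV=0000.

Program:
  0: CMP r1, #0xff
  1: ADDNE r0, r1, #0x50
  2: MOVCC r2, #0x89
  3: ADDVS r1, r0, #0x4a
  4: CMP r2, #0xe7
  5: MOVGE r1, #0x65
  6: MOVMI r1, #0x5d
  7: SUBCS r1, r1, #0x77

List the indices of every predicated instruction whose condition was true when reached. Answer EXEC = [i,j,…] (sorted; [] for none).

0: ✓ CMP  NZCV=0000
1: ✓ ADDNE  r0←0xb7
2: ✓ MOVCC  r2←0x89
3: · ADDVS
4: ✓ CMP  NZCV=1000
5: · MOVGE
6: ✓ MOVMI  r1←0x5d
7: · SUBCS

EXEC = [1,2,6]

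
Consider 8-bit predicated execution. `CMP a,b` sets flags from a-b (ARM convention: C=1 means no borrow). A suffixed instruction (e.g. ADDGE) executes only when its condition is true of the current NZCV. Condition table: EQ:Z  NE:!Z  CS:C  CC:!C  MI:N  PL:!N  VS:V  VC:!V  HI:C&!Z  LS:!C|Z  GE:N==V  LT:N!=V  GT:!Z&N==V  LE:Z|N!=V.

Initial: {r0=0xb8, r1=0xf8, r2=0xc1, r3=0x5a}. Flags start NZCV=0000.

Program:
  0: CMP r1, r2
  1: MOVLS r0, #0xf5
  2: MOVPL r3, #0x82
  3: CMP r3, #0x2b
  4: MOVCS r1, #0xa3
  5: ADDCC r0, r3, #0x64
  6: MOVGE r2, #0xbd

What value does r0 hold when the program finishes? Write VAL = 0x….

VAL = 0xb8

0: ✓ CMP  NZCV=0010
1: · MOVLS
2: ✓ MOVPL  r3←0x82
3: ✓ CMP  NZCV=0011
4: ✓ MOVCS  r1←0xa3
5: · ADDCC
6: · MOVGE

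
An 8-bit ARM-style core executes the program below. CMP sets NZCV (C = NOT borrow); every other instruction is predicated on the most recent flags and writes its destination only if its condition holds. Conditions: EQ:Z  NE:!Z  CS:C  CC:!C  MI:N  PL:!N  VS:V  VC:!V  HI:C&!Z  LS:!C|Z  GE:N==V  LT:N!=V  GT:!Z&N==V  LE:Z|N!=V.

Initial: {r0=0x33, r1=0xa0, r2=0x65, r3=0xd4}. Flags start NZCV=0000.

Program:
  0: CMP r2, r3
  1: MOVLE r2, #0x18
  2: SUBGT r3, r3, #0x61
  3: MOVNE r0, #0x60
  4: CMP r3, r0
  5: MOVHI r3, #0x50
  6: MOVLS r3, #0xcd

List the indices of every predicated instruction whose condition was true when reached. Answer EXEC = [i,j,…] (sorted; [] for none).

EXEC = [2,3,5]

0: ✓ CMP  NZCV=1001
1: · MOVLE
2: ✓ SUBGT  r3←0x73
3: ✓ MOVNE  r0←0x60
4: ✓ CMP  NZCV=0010
5: ✓ MOVHI  r3←0x50
6: · MOVLS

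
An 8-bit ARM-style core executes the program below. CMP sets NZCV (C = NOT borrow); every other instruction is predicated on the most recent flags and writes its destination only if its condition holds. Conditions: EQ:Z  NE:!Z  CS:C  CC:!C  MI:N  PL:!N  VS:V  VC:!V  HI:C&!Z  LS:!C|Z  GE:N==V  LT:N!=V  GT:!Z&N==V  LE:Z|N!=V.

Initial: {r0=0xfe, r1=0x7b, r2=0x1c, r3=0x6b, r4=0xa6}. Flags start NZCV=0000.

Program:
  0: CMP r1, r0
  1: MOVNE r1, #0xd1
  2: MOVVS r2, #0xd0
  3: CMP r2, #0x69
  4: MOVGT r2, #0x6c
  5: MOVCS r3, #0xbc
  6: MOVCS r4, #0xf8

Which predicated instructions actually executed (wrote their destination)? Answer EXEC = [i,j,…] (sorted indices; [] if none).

[0] flags=0000 → (cmp)
[1] flags=0000 NE?T → r1=0xd1
[2] flags=0000 VS?F → skip
[3] flags=1000 → (cmp)
[4] flags=1000 GT?F → skip
[5] flags=1000 CS?F → skip
[6] flags=1000 CS?F → skip

EXEC = [1]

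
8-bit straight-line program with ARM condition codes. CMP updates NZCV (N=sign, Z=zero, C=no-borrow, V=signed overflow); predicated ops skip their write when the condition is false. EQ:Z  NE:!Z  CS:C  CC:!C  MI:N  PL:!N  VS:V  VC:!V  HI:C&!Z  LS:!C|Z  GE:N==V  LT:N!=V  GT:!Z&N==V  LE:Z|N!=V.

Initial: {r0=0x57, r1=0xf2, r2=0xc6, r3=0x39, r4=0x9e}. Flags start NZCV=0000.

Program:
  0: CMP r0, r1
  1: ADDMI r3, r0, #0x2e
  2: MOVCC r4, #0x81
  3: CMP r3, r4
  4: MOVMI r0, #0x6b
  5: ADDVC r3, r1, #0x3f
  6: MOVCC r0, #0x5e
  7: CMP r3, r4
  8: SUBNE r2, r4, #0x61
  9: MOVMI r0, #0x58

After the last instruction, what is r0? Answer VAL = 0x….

0: ✓ CMP  NZCV=0000
1: · ADDMI
2: ✓ MOVCC  r4←0x81
3: ✓ CMP  NZCV=1001
4: ✓ MOVMI  r0←0x6b
5: · ADDVC
6: ✓ MOVCC  r0←0x5e
7: ✓ CMP  NZCV=1001
8: ✓ SUBNE  r2←0x20
9: ✓ MOVMI  r0←0x58

VAL = 0x58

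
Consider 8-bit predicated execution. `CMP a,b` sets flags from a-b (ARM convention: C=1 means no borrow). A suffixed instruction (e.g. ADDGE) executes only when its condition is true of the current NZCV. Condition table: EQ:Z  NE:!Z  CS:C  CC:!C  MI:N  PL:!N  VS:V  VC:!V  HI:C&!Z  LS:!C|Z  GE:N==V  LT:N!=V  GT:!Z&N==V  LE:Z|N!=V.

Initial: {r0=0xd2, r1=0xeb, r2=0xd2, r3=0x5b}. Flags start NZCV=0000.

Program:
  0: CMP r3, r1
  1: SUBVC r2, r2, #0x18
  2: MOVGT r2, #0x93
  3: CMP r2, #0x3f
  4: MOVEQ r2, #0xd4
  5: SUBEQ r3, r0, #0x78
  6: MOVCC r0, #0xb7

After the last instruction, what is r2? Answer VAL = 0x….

VAL = 0x93

0: ✓ CMP  NZCV=0000
1: ✓ SUBVC  r2←0xba
2: ✓ MOVGT  r2←0x93
3: ✓ CMP  NZCV=0011
4: · MOVEQ
5: · SUBEQ
6: · MOVCC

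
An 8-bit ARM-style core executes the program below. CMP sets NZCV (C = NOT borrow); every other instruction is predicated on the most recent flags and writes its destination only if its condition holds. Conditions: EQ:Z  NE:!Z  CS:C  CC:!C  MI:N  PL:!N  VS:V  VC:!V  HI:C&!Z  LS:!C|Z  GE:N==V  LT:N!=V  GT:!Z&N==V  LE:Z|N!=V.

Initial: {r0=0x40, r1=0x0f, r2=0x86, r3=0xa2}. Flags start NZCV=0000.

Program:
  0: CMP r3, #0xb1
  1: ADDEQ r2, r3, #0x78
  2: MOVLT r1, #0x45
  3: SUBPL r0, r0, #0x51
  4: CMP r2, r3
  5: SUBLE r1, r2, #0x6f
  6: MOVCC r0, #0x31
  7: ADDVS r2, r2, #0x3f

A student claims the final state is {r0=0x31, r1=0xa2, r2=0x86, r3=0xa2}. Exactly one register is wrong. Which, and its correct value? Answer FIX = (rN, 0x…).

0: ✓ CMP  NZCV=1000
1: · ADDEQ
2: ✓ MOVLT  r1←0x45
3: · SUBPL
4: ✓ CMP  NZCV=1000
5: ✓ SUBLE  r1←0x17
6: ✓ MOVCC  r0←0x31
7: · ADDVS

FIX = (r1, 0x17)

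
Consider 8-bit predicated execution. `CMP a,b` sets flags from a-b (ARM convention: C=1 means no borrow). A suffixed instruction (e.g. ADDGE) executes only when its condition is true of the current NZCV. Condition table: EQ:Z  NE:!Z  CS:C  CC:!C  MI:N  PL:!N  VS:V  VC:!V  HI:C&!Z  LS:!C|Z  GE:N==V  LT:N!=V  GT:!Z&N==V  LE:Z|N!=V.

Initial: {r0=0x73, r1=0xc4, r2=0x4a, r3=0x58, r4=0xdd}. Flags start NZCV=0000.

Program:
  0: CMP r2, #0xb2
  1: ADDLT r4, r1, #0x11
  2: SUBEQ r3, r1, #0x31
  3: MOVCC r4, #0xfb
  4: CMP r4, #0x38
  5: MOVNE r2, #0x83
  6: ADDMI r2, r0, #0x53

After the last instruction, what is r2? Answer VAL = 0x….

VAL = 0xc6

[0] flags=1001 → (cmp)
[1] flags=1001 LT?F → skip
[2] flags=1001 EQ?F → skip
[3] flags=1001 CC?T → r4=0xfb
[4] flags=1010 → (cmp)
[5] flags=1010 NE?T → r2=0x83
[6] flags=1010 MI?T → r2=0xc6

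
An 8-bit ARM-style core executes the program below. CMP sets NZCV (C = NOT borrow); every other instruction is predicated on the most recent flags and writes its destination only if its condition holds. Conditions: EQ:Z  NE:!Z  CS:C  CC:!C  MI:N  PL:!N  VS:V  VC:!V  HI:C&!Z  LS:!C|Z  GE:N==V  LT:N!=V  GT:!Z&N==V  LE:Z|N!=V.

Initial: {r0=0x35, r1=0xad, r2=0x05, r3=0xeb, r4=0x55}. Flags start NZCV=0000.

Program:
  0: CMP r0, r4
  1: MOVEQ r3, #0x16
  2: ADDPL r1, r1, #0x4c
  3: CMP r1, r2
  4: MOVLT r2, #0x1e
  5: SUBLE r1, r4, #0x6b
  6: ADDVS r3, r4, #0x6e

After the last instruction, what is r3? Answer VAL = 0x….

VAL = 0xeb

[0] flags=1000 → (cmp)
[1] flags=1000 EQ?F → skip
[2] flags=1000 PL?F → skip
[3] flags=1010 → (cmp)
[4] flags=1010 LT?T → r2=0x1e
[5] flags=1010 LE?T → r1=0xea
[6] flags=1010 VS?F → skip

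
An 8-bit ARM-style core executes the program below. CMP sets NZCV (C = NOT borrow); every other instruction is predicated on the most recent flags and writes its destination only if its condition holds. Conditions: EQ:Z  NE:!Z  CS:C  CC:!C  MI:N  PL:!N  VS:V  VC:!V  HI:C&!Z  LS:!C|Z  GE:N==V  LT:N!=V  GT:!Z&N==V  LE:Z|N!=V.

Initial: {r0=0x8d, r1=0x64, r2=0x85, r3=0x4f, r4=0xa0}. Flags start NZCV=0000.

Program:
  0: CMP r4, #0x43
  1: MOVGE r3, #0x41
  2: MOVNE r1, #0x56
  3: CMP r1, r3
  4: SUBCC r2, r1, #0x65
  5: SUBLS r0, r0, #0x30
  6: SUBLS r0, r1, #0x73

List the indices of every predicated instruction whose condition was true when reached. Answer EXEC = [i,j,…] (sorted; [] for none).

[0] flags=0011 → (cmp)
[1] flags=0011 GE?F → skip
[2] flags=0011 NE?T → r1=0x56
[3] flags=0010 → (cmp)
[4] flags=0010 CC?F → skip
[5] flags=0010 LS?F → skip
[6] flags=0010 LS?F → skip

EXEC = [2]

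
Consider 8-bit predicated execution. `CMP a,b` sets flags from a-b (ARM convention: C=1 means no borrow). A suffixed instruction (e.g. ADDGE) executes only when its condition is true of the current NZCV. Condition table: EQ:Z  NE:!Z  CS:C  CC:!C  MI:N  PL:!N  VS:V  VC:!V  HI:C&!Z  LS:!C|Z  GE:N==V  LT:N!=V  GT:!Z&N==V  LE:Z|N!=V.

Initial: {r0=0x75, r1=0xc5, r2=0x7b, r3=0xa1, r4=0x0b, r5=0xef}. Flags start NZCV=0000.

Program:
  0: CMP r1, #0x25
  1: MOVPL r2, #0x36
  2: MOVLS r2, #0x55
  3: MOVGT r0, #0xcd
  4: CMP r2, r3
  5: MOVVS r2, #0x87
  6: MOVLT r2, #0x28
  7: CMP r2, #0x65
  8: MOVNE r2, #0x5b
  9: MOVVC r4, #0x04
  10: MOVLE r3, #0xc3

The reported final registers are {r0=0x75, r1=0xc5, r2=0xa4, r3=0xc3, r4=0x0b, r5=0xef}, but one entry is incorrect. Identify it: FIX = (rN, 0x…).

0: ✓ CMP  NZCV=1010
1: · MOVPL
2: · MOVLS
3: · MOVGT
4: ✓ CMP  NZCV=1001
5: ✓ MOVVS  r2←0x87
6: · MOVLT
7: ✓ CMP  NZCV=0011
8: ✓ MOVNE  r2←0x5b
9: · MOVVC
10: ✓ MOVLE  r3←0xc3

FIX = (r2, 0x5b)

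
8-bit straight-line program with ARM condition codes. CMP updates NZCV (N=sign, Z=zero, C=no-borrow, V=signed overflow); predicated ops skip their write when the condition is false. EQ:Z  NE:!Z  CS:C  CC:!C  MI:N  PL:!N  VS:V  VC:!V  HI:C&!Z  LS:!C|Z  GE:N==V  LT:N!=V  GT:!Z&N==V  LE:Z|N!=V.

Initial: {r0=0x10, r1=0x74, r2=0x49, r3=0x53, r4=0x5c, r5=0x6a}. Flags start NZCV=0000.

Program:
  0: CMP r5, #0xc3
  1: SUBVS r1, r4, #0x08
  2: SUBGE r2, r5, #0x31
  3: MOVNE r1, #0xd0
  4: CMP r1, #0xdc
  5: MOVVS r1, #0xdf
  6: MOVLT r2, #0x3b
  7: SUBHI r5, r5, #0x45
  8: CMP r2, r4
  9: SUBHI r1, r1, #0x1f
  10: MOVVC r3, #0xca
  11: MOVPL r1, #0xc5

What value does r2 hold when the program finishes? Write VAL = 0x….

VAL = 0x3b

[0] flags=1001 → (cmp)
[1] flags=1001 VS?T → r1=0x54
[2] flags=1001 GE?T → r2=0x39
[3] flags=1001 NE?T → r1=0xd0
[4] flags=1000 → (cmp)
[5] flags=1000 VS?F → skip
[6] flags=1000 LT?T → r2=0x3b
[7] flags=1000 HI?F → skip
[8] flags=1000 → (cmp)
[9] flags=1000 HI?F → skip
[10] flags=1000 VC?T → r3=0xca
[11] flags=1000 PL?F → skip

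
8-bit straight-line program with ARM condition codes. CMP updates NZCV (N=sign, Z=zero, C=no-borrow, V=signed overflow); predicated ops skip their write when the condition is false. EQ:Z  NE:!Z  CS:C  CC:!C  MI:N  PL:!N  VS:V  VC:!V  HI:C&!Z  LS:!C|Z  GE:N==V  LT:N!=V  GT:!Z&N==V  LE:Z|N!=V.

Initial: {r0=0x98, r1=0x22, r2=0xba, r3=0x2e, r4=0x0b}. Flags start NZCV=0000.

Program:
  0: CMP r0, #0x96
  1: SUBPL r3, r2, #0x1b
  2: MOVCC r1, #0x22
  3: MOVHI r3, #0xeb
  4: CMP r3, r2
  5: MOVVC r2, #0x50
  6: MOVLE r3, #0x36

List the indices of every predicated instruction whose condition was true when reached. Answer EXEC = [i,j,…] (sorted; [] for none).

0: ✓ CMP  NZCV=0010
1: ✓ SUBPL  r3←0x9f
2: · MOVCC
3: ✓ MOVHI  r3←0xeb
4: ✓ CMP  NZCV=0010
5: ✓ MOVVC  r2←0x50
6: · MOVLE

EXEC = [1,3,5]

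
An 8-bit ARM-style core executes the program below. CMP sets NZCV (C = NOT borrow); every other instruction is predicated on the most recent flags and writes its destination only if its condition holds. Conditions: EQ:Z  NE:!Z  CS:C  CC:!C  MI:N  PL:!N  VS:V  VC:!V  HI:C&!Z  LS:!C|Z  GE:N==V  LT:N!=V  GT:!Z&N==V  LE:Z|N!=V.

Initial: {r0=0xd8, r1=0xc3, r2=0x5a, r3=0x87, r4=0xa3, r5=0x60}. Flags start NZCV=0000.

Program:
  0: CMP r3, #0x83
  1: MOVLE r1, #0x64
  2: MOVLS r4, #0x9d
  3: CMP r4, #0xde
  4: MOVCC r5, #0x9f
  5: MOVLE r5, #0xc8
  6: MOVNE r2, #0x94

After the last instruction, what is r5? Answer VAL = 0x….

0: ✓ CMP  NZCV=0010
1: · MOVLE
2: · MOVLS
3: ✓ CMP  NZCV=1000
4: ✓ MOVCC  r5←0x9f
5: ✓ MOVLE  r5←0xc8
6: ✓ MOVNE  r2←0x94

VAL = 0xc8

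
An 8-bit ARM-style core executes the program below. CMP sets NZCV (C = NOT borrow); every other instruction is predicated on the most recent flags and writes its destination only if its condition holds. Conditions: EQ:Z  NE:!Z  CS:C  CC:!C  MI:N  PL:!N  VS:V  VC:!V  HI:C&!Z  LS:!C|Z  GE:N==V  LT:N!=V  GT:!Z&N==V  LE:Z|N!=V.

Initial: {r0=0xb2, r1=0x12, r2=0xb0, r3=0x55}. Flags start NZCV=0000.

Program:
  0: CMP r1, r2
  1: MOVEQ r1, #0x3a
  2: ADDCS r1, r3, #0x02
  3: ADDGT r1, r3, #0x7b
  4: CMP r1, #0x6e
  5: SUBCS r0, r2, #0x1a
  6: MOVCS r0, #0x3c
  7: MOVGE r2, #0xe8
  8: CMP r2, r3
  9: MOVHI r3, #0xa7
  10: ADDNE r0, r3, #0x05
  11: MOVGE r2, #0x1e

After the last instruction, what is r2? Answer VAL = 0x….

VAL = 0xb0

0: ✓ CMP  NZCV=0000
1: · MOVEQ
2: · ADDCS
3: ✓ ADDGT  r1←0xd0
4: ✓ CMP  NZCV=0011
5: ✓ SUBCS  r0←0x96
6: ✓ MOVCS  r0←0x3c
7: · MOVGE
8: ✓ CMP  NZCV=0011
9: ✓ MOVHI  r3←0xa7
10: ✓ ADDNE  r0←0xac
11: · MOVGE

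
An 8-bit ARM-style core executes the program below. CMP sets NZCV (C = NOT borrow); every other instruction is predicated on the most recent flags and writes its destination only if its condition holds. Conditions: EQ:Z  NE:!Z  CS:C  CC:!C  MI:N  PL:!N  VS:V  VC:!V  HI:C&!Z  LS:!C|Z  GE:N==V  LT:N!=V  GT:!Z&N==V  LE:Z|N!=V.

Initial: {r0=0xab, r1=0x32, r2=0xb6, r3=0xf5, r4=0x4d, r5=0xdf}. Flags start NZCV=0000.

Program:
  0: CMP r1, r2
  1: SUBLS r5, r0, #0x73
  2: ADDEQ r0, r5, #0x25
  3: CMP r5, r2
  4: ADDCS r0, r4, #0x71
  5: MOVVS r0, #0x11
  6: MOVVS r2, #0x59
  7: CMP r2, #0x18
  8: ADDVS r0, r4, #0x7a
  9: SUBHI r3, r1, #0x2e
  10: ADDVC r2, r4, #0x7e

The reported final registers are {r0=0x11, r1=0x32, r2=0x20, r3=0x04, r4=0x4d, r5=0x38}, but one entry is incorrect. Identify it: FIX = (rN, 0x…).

0: ✓ CMP  NZCV=0000
1: ✓ SUBLS  r5←0x38
2: · ADDEQ
3: ✓ CMP  NZCV=1001
4: · ADDCS
5: ✓ MOVVS  r0←0x11
6: ✓ MOVVS  r2←0x59
7: ✓ CMP  NZCV=0010
8: · ADDVS
9: ✓ SUBHI  r3←0x04
10: ✓ ADDVC  r2←0xcb

FIX = (r2, 0xcb)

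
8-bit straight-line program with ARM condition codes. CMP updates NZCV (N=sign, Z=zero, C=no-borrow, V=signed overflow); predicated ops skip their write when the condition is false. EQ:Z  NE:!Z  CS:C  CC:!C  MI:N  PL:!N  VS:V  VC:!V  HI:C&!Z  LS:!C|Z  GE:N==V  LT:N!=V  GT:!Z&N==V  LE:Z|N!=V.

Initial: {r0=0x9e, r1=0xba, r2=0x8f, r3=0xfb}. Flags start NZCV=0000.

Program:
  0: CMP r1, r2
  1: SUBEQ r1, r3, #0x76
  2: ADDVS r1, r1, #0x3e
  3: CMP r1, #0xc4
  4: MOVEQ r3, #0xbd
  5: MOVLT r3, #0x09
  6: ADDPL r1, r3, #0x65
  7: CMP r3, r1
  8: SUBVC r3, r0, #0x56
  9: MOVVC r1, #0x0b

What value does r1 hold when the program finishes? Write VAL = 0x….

0: ✓ CMP  NZCV=0010
1: · SUBEQ
2: · ADDVS
3: ✓ CMP  NZCV=1000
4: · MOVEQ
5: ✓ MOVLT  r3←0x09
6: · ADDPL
7: ✓ CMP  NZCV=0000
8: ✓ SUBVC  r3←0x48
9: ✓ MOVVC  r1←0x0b

VAL = 0x0b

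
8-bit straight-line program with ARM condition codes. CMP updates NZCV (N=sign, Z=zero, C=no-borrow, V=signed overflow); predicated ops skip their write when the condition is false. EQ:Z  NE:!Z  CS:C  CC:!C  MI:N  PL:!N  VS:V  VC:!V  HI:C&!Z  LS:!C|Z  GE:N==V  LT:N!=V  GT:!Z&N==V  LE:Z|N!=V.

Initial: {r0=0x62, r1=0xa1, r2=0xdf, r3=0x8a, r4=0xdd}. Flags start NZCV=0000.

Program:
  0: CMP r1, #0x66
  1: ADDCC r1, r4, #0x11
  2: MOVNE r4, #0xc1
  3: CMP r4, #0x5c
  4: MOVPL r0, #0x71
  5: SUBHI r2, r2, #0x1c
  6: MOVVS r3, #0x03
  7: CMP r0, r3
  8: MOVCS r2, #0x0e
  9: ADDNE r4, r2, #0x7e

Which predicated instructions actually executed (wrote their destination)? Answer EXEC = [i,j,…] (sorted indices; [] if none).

[0] flags=0011 → (cmp)
[1] flags=0011 CC?F → skip
[2] flags=0011 NE?T → r4=0xc1
[3] flags=0011 → (cmp)
[4] flags=0011 PL?T → r0=0x71
[5] flags=0011 HI?T → r2=0xc3
[6] flags=0011 VS?T → r3=0x03
[7] flags=0010 → (cmp)
[8] flags=0010 CS?T → r2=0x0e
[9] flags=0010 NE?T → r4=0x8c

EXEC = [2,4,5,6,8,9]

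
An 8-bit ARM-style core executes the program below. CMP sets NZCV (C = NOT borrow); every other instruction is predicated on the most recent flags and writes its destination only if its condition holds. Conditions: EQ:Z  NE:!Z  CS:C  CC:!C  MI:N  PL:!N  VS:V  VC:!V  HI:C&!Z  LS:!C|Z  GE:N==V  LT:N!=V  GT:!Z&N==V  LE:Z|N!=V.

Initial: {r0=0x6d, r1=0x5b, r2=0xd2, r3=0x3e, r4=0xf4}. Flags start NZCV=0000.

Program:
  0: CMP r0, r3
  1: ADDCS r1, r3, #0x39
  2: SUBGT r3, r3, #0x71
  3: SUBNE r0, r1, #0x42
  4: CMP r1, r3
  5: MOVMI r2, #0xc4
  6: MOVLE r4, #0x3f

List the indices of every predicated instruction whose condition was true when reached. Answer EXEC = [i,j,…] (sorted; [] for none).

0: ✓ CMP  NZCV=0010
1: ✓ ADDCS  r1←0x77
2: ✓ SUBGT  r3←0xcd
3: ✓ SUBNE  r0←0x35
4: ✓ CMP  NZCV=1001
5: ✓ MOVMI  r2←0xc4
6: · MOVLE

EXEC = [1,2,3,5]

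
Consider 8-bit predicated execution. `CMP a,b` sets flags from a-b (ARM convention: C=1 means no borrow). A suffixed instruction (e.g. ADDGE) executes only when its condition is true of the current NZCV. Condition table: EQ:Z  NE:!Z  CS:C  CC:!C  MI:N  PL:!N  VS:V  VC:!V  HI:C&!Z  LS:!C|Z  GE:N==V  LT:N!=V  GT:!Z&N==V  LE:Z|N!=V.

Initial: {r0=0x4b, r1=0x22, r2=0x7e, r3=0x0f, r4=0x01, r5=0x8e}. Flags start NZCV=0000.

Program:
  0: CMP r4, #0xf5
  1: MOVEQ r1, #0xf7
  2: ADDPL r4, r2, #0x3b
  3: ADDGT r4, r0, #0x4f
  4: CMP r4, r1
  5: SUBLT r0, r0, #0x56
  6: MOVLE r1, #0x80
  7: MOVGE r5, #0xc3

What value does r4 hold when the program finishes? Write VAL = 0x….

0: ✓ CMP  NZCV=0000
1: · MOVEQ
2: ✓ ADDPL  r4←0xb9
3: ✓ ADDGT  r4←0x9a
4: ✓ CMP  NZCV=0011
5: ✓ SUBLT  r0←0xf5
6: ✓ MOVLE  r1←0x80
7: · MOVGE

VAL = 0x9a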